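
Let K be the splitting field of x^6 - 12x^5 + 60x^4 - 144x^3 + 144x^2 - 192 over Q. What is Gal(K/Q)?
S_3 x S_3, the direct product S_3 x S_3 in its degree-6 action

The polynomial f is an irreducible sextic over Q, so G = Gal(f/Q) is one of the 16 transitive subgroups 6T1, ..., 6T16 of S_6. The discriminant of f is 5410421842378752, which is not a perfect square, so G is not contained in A_6. The transitive groups of degree 6 not contained in A_6 are: C_6 (6T1, order 6), S_3 (6T2, order 6), D_6 (6T3, order 12), C_3 x S_3 (6T5, order 18), A_4 x C_2 (6T6, order 24), S_4 (6T8, order 24), S_3 x S_3 (6T9, order 36), S_4 x C_2 (6T11, order 48), (S_3 x S_3) : C_2 (6T13, order 72), PGL(2,5) (6T14, order 120), S_6 (6T16, order 720). By Dedekind's theorem, for a prime p not dividing disc(f) the degrees of the irreducible factors of f mod p form the cycle type of an element of G. Factoring f modulo the 23 such primes p <= 97 (skipping 2, 3, which divide the discriminant), each new pattern first appears at: mod 5: f = (x^6 + 3x^5 + x^3 + 4x^2 + 3), pattern 6; mod 11: f = (x + 3)(x + 10)(x^2 + 2x + 6)(x^2 + 6x + 7), pattern 2+2+1+1; mod 13: f = (x + 1)(x + 7)(x + 12)(x^3 + 7x^2 + 12x + 7), pattern 3+1+1+1; mod 31: f = (x^2 + 9x + 22)(x^2 + 11x + 8)(x^2 + 30x + 13), pattern 2+2+2; mod 97: f = (x^3 + 91x^2 + 12x + 17)(x^3 + 91x^2 + 12x + 80), pattern 3+3. No other pattern occurs in this range, so the set of observed cycle types is {6, 2+2+1+1, 3+1+1+1, 2+2+2, 3+3}. The candidates containing elements of all these cycle types are S_3 x S_3 (6T9) of order 36, (S_3 x S_3) : C_2 (6T13) of order 72, S_6 (6T16) of order 720; the others are excluded. The observed types are precisely the cycle types that occur in S_3 x S_3 (6T9) (apart from the identity). Each of the other remaining candidates has further cycle types, and by the Chebotarev density theorem the matching factorization patterns would occur for a proportion of primes equal to their share of the group: (S_3 x S_3) : C_2 (6T13) additionally contains elements of type 4+2, 3+2+1, 2+1+1+1+1 (36 of its 72 elements, about 50% of primes); S_6 (6T16) additionally contains elements of type 5+1, 4+2, 4+1+1, 3+2+1, 2+1+1+1+1 (459 of its 720 elements, about 64% of primes). None of the 23 primes tested shows any such pattern (for each of these groups the chance of that is below 10^-4), which rules them out. Hence G = S_3 x S_3 (6T9), of order 36.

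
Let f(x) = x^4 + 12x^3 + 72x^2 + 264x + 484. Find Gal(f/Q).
V_4, the Klein four-group

The polynomial is an irreducible quartic over Q and its discriminant is 388562944 = 19712^2, a perfect square, so the Galois group is contained in A_4. The resolvent cubic y^3 - 72*y^2 + 1232*y splits completely over Q, which gives the Klein four-group V_4.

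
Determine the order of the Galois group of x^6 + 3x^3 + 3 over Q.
The degree of the splitting field over Q equals the order of the Galois group, so first determine the group. The polynomial f is an irreducible sextic over Q, so G = Gal(f/Q) is one of the 16 transitive subgroups 6T1, ..., 6T16 of S_6. The discriminant of f is -177147, which is not a perfect square, so G is not contained in A_6. The transitive groups of degree 6 not contained in A_6 are: C_6 (6T1, order 6), S_3 (6T2, order 6), D_6 (6T3, order 12), C_3 x S_3 (6T5, order 18), A_4 x C_2 (6T6, order 24), S_4 (6T8, order 24), S_3 x S_3 (6T9, order 36), S_4 x C_2 (6T11, order 48), (S_3 x S_3) : C_2 (6T13, order 72), PGL(2,5) (6T14, order 120), S_6 (6T16, order 720). By Dedekind's theorem, for a prime p not dividing disc(f) the degrees of the irreducible factors of f mod p form the cycle type of an element of G. Factoring f modulo the 33 such primes p <= 139 (skipping 3, which divides the discriminant), each new pattern first appears at: mod 2: f = (x^6 + x^3 + 1), pattern 6; mod 7: f = (x + 3)(x + 5)(x + 6)(x^3 + 4), pattern 3+1+1+1; mod 17: f = (x^2 + 5x + 7)(x^2 + 13x + 7)(x^2 + 16x + 7), pattern 2+2+2; mod 19: f = (x^3 + 9)(x^3 + 13), pattern 3+3; mod 73: f = (x + 42)(x + 43)(x + 44)(x + 51)(x + 52)(x + 60), pattern 1+1+1+1+1+1. No other pattern occurs in this range, so the set of observed cycle types is {6, 3+1+1+1, 2+2+2, 3+3, 1+1+1+1+1+1}. The candidates containing elements of all these cycle types are C_3 x S_3 (6T5) of order 18, S_3 x S_3 (6T9) of order 36, (S_3 x S_3) : C_2 (6T13) of order 72, S_6 (6T16) of order 720; the others are excluded. The observed types are precisely the cycle types that occur in C_3 x S_3 (6T5). Each of the other remaining candidates has further cycle types, and by the Chebotarev density theorem the matching factorization patterns would occur for a proportion of primes equal to their share of the group: S_3 x S_3 (6T9) additionally contains elements of type 2+2+1+1 (9 of its 36 elements, about 25% of primes); (S_3 x S_3) : C_2 (6T13) additionally contains elements of type 4+2, 3+2+1, 2+2+1+1, 2+1+1+1+1 (45 of its 72 elements, about 62% of primes); S_6 (6T16) additionally contains elements of type 5+1, 4+2, 4+1+1, 3+2+1, 2+2+1+1, 2+1+1+1+1 (504 of its 720 elements, about 70% of primes). None of the 33 primes tested shows any such pattern (for each of these groups the chance of that is below 10^-4), which rules them out. Hence G = C_3 x S_3 (6T5), of order 18. The Galois group C_3 x S_3 (6T5) has order 18, so the splitting field has degree 18 over Q.

18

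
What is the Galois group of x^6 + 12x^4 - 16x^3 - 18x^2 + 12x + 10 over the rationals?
The polynomial f is an irreducible sextic over Q, so G = Gal(f/Q) is one of the 16 transitive subgroups 6T1, ..., 6T16 of S_6. The discriminant of f is 264479053824, which is not a perfect square, so G is not contained in A_6. The transitive groups of degree 6 not contained in A_6 are: C_6 (6T1, order 6), S_3 (6T2, order 6), D_6 (6T3, order 12), C_3 x S_3 (6T5, order 18), A_4 x C_2 (6T6, order 24), S_4 (6T8, order 24), S_3 x S_3 (6T9, order 36), S_4 x C_2 (6T11, order 48), (S_3 x S_3) : C_2 (6T13, order 72), PGL(2,5) (6T14, order 120), S_6 (6T16, order 720). By Dedekind's theorem, for a prime p not dividing disc(f) the degrees of the irreducible factors of f mod p form the cycle type of an element of G. Factoring f modulo the 14 such primes p <= 53 (skipping 2, 3, which divide the discriminant), each new pattern first appears at: mod 5: f = (x)(x + 3)(x^2 + 3)(x^2 + 2x + 3), pattern 2+2+1+1; mod 7: f = (x^6 + 5x^4 + 5x^3 + 3x^2 + 5x + 3), pattern 6; mod 19: f = (x + 4)(x + 7)(x + 8)(x^3 + 10x + 7), pattern 3+1+1+1; mod 31: f = (x^2 + 16x + 20)(x^2 + 20x + 17)(x^2 + 26x + 21), pattern 2+2+2; mod 43: f = (x^3 + 27x + 14)(x^3 + 28x + 13), pattern 3+3. No other pattern occurs in this range, so the set of observed cycle types is {2+2+1+1, 6, 3+1+1+1, 2+2+2, 3+3}. The candidates containing elements of all these cycle types are S_3 x S_3 (6T9) of order 36, (S_3 x S_3) : C_2 (6T13) of order 72, S_6 (6T16) of order 720; the others are excluded. The observed types are precisely the cycle types that occur in S_3 x S_3 (6T9) (apart from the identity). Each of the other remaining candidates has further cycle types, and by the Chebotarev density theorem the matching factorization patterns would occur for a proportion of primes equal to their share of the group: (S_3 x S_3) : C_2 (6T13) additionally contains elements of type 4+2, 3+2+1, 2+1+1+1+1 (36 of its 72 elements, about 50% of primes); S_6 (6T16) additionally contains elements of type 5+1, 4+2, 4+1+1, 3+2+1, 2+1+1+1+1 (459 of its 720 elements, about 64% of primes). None of the 14 primes tested shows any such pattern (for each of these groups the chance of that is below 10^-4), which rules them out. Hence G = S_3 x S_3 (6T9), of order 36.

S_3 x S_3 (order 36)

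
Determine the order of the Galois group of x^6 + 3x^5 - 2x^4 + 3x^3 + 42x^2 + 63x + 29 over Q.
24

The degree of the splitting field over Q equals the order of the Galois group, so first determine the group. The polynomial f is an irreducible sextic over Q, so G = Gal(f/Q) is one of the 16 transitive subgroups 6T1, ..., 6T16 of S_6. The discriminant of f is 54786284800, which is not a perfect square, so G is not contained in A_6. The transitive groups of degree 6 not contained in A_6 are: C_6 (6T1, order 6), S_3 (6T2, order 6), D_6 (6T3, order 12), C_3 x S_3 (6T5, order 18), A_4 x C_2 (6T6, order 24), S_4 (6T8, order 24), S_3 x S_3 (6T9, order 36), S_4 x C_2 (6T11, order 48), (S_3 x S_3) : C_2 (6T13, order 72), PGL(2,5) (6T14, order 120), S_6 (6T16, order 720). By Dedekind's theorem, for a prime p not dividing disc(f) the degrees of the irreducible factors of f mod p form the cycle type of an element of G. Factoring f modulo the 22 such primes p <= 101 (skipping 2, 5, 13, 37, which divide the discriminant), each new pattern first appears at: mod 3: f = (x^3 + x^2 + x + 2)(x^3 + 2x^2 + x + 1), pattern 3+3; mod 17: f = (x + 2)(x + 5)(x^4 + 13x^3 + 16x^2 + 16x + 8), pattern 4+1+1; mod 31: f = (x^2 + 9)(x^2 + 9x + 15)(x^2 + 25x + 28), pattern 2+2+2; mod 67: f = (x + 17)(x + 26)(x^2 + 37x + 57)(x^2 + 57x + 48), pattern 2+2+1+1. No other pattern occurs in this range, so the set of observed cycle types is {3+3, 4+1+1, 2+2+2, 2+2+1+1}. The candidates containing elements of all these cycle types are S_4 (6T8) of order 24, S_4 x C_2 (6T11) of order 48, PGL(2,5) (6T14) of order 120, S_6 (6T16) of order 720; the others are excluded. The observed types are precisely the cycle types that occur in S_4 (6T8) (apart from the identity). Each of the other remaining candidates has further cycle types, and by the Chebotarev density theorem the matching factorization patterns would occur for a proportion of primes equal to their share of the group: S_4 x C_2 (6T11) additionally contains elements of type 6, 4+2, 2+1+1+1+1 (17 of its 48 elements, about 35% of primes); PGL(2,5) (6T14) additionally contains elements of type 6, 5+1 (44 of its 120 elements, about 37% of primes); S_6 (6T16) additionally contains elements of type 6, 5+1, 4+2, 3+2+1, 3+1+1+1, 2+1+1+1+1 (529 of its 720 elements, about 73% of primes). None of the 22 primes tested shows any such pattern (for each of these groups the chance of that is below 10^-4), which rules them out. Hence G = S_4 (6T8), of order 24. The Galois group S_4 (6T8) has order 24, so the splitting field has degree 24 over Q.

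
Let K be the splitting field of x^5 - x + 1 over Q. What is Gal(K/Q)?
The polynomial f is an irreducible quintic over Q, so G = Gal(f/Q) is a transitive subgroup of S_5: one of C_5 (5T1, order 5), D_5 (5T2, order 10), F_20 (5T3, order 20), A_5 (5T4, order 60) or S_5 (5T5, order 120). The discriminant of f is 2869, which is not a perfect square, so G is not contained in A_5. The transitive groups of degree 5 not contained in A_5 are: F_20 (5T3, order 20), S_5 (5T5, order 120). By Dedekind's theorem, for a prime p not dividing disc(f) the degrees of the irreducible factors of f mod p form the cycle type of an element of G. Factoring f modulo the first such prime p = 2, each new pattern first appears at: mod 2: f = (x^2 + x + 1)(x^3 + x^2 + 1), pattern 3+2. No other pattern occurs in this range, so the set of observed cycle types is {3+2}. Among the candidates above, the only group containing elements of all these cycle types is S_5 (5T5) — F_20 (5T3) lacks at least one of them. Hence G = S_5 (5T5), of order 120.

S_5, the symmetric group on 5 letters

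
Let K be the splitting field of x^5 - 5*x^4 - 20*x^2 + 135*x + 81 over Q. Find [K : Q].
10

The degree of the splitting field over Q equals the order of the Galois group, so first determine the group. The polynomial f is an irreducible quintic over Q, so G = Gal(f/Q) is a transitive subgroup of S_5: one of C_5 (5T1, order 5), D_5 (5T2, order 10), F_20 (5T3, order 20), A_5 (5T4, order 60) or S_5 (5T5, order 120). The discriminant of f is 1327104000000 = 1152000^2, a perfect square, so G is contained in A_5. The transitive groups of degree 5 contained in A_5 are: C_5 (5T1, order 5), D_5 (5T2, order 10), A_5 (5T4, order 60). By Dedekind's theorem, for a prime p not dividing disc(f) the degrees of the irreducible factors of f mod p form the cycle type of an element of G. Factoring f modulo the 23 such primes p <= 101 (skipping 2, 3, 5, which divide the discriminant), each new pattern first appears at: mod 7: f = (x^5 + 2x^4 + x^2 + 2x + 4), pattern 5; mod 17: f = (x + 5)(x^2 + 8x + 6)(x^2 + 16x + 1), pattern 2+2+1. No other pattern occurs in this range, so the set of observed cycle types is {5, 2+2+1}. The candidates containing elements of all these cycle types are D_5 (5T2) of order 10, A_5 (5T4) of order 60; the others are excluded. The observed types are precisely the cycle types that occur in D_5 (5T2) (apart from the identity). Each of the other remaining candidates has further cycle types, and by the Chebotarev density theorem the matching factorization patterns would occur for a proportion of primes equal to their share of the group: A_5 (5T4) additionally contains elements of type 3+1+1 (20 of its 60 elements, about 33% of primes). None of the 23 primes tested shows any such pattern (for each of these groups the chance of that is below 10^-4), which rules them out. Hence G = D_5 (5T2), of order 10. The Galois group D_5 (5T2) has order 10, so the splitting field has degree 10 over Q.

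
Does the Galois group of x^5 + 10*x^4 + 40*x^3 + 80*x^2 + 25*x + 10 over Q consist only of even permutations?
The polynomial is irreducible of degree 5 over Q. Its discriminant is 58564000000 = 242000^2, a perfect square. A Galois group lies in the alternating group exactly when the discriminant is a square in Q, so the Galois group (A_5) is contained in A_5.

Yes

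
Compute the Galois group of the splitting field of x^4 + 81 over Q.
The polynomial is an irreducible quartic over Q and its discriminant is 136048896 = 11664^2, a perfect square, so the Galois group is contained in A_4. The resolvent cubic y^3 - 324*y splits completely over Q, which gives the Klein four-group V_4.

V_4, the Klein four-group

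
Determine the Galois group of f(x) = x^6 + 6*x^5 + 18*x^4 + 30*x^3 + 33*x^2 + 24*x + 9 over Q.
6T14: PGL(2,5)

The polynomial f is an irreducible sextic over Q, so G = Gal(f/Q) is one of the 16 transitive subgroups 6T1, ..., 6T16 of S_6. The discriminant of f is -16003008, which is not a perfect square, so G is not contained in A_6. The transitive groups of degree 6 not contained in A_6 are: C_6 (6T1, order 6), S_3 (6T2, order 6), D_6 (6T3, order 12), C_3 x S_3 (6T5, order 18), A_4 x C_2 (6T6, order 24), S_4 (6T8, order 24), S_3 x S_3 (6T9, order 36), S_4 x C_2 (6T11, order 48), (S_3 x S_3) : C_2 (6T13, order 72), PGL(2,5) (6T14, order 120), S_6 (6T16, order 720). By Dedekind's theorem, for a prime p not dividing disc(f) the degrees of the irreducible factors of f mod p form the cycle type of an element of G. Factoring f modulo the 21 such primes p <= 89 (skipping 2, 3, 7, which divide the discriminant), each new pattern first appears at: mod 5: f = (x^6 + x^5 + 3x^4 + 3x^2 + 4x + 4), pattern 6; mod 11: f = (x + 10)(x^5 + 7x^4 + 3x^3 + 2), pattern 5+1; mod 13: f = (x + 2)(x + 6)(x^4 + 11x^3 + 9x^2 + 8x + 4), pattern 4+1+1; mod 23: f = (x + 4)(x + 8)(x^2 + 7x + 8)(x^2 + 10x + 3), pattern 2+2+1+1; mod 43: f = (x^3 + 22x^2 + 20x + 21)(x^3 + 27x^2 + 6x + 25), pattern 3+3; mod 61: f = (x^2 + 34x + 5)(x^2 + 45x + 56)(x^2 + 49x + 46), pattern 2+2+2. No other pattern occurs in this range, so the set of observed cycle types is {6, 5+1, 4+1+1, 2+2+1+1, 3+3, 2+2+2}. The candidates containing elements of all these cycle types are PGL(2,5) (6T14) of order 120, S_6 (6T16) of order 720; the others are excluded. The observed types are precisely the cycle types that occur in PGL(2,5) (6T14) (apart from the identity). Each of the other remaining candidates has further cycle types, and by the Chebotarev density theorem the matching factorization patterns would occur for a proportion of primes equal to their share of the group: S_6 (6T16) additionally contains elements of type 4+2, 3+2+1, 3+1+1+1, 2+1+1+1+1 (265 of its 720 elements, about 37% of primes). None of the 21 primes tested shows any such pattern (for each of these groups the chance of that is below 10^-4), which rules them out. Hence G = PGL(2,5) (6T14), of order 120.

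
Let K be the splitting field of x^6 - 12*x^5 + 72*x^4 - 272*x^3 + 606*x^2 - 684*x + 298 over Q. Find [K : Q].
36

The degree of the splitting field over Q equals the order of the Galois group, so first determine the group. The polynomial f is an irreducible sextic over Q, so G = Gal(f/Q) is one of the 16 transitive subgroups 6T1, ..., 6T16 of S_6. The discriminant of f is 264479053824, which is not a perfect square, so G is not contained in A_6. The transitive groups of degree 6 not contained in A_6 are: C_6 (6T1, order 6), S_3 (6T2, order 6), D_6 (6T3, order 12), C_3 x S_3 (6T5, order 18), A_4 x C_2 (6T6, order 24), S_4 (6T8, order 24), S_3 x S_3 (6T9, order 36), S_4 x C_2 (6T11, order 48), (S_3 x S_3) : C_2 (6T13, order 72), PGL(2,5) (6T14, order 120), S_6 (6T16, order 720). By Dedekind's theorem, for a prime p not dividing disc(f) the degrees of the irreducible factors of f mod p form the cycle type of an element of G. Factoring f modulo the 14 such primes p <= 53 (skipping 2, 3, which divide the discriminant), each new pattern first appears at: mod 5: f = (x + 1)(x + 3)(x^2 + x + 2)(x^2 + 3x + 3), pattern 2+2+1+1; mod 7: f = (x^6 + 2x^5 + 2x^4 + x^3 + 4x^2 + 2x + 4), pattern 6; mod 19: f = (x + 2)(x + 5)(x + 6)(x^3 + 13x^2 + 3x + 17), pattern 3+1+1+1; mod 31: f = (x^2 + 12x + 23)(x^2 + 16x + 12)(x^2 + 22x + 4), pattern 2+2+2; mod 43: f = (x^3 + 37x^2 + 39x + 38)(x^3 + 37x^2 + 40x + 35), pattern 3+3. No other pattern occurs in this range, so the set of observed cycle types is {2+2+1+1, 6, 3+1+1+1, 2+2+2, 3+3}. The candidates containing elements of all these cycle types are S_3 x S_3 (6T9) of order 36, (S_3 x S_3) : C_2 (6T13) of order 72, S_6 (6T16) of order 720; the others are excluded. The observed types are precisely the cycle types that occur in S_3 x S_3 (6T9) (apart from the identity). Each of the other remaining candidates has further cycle types, and by the Chebotarev density theorem the matching factorization patterns would occur for a proportion of primes equal to their share of the group: (S_3 x S_3) : C_2 (6T13) additionally contains elements of type 4+2, 3+2+1, 2+1+1+1+1 (36 of its 72 elements, about 50% of primes); S_6 (6T16) additionally contains elements of type 5+1, 4+2, 4+1+1, 3+2+1, 2+1+1+1+1 (459 of its 720 elements, about 64% of primes). None of the 14 primes tested shows any such pattern (for each of these groups the chance of that is below 10^-4), which rules them out. Hence G = S_3 x S_3 (6T9), of order 36. The Galois group S_3 x S_3 (6T9) has order 36, so the splitting field has degree 36 over Q.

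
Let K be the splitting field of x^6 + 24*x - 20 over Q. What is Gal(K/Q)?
A_6

The polynomial f is an irreducible sextic over Q, so G = Gal(f/Q) is one of the 16 transitive subgroups 6T1, ..., 6T16 of S_6. The discriminant of f is 746496000000 = 864000^2, a perfect square, so G is contained in A_6. The transitive groups of degree 6 contained in A_6 are: A_4 (6T4, order 12), S_4 (6T7, order 24), (C_3 x C_3) : C_4 (6T10, order 36), PSL(2,5) (6T12, order 60), A_6 (6T15, order 360). By Dedekind's theorem, for a prime p not dividing disc(f) the degrees of the irreducible factors of f mod p form the cycle type of an element of G. Factoring f modulo the 6 such primes p <= 23 (skipping 2, 3, 5, which divide the discriminant), each new pattern first appears at: mod 7: f = (x + 3)(x^5 + 4x^4 + 2x^3 + x^2 + 4x + 5), pattern 5+1; mod 23: f = (x + 7)(x + 12)(x + 21)(x^3 + 6x^2 + 13x + 16), pattern 3+1+1+1. No other pattern occurs in this range, so the set of observed cycle types is {5+1, 3+1+1+1}. Among the candidates above, the only group containing elements of all these cycle types is A_6 (6T15) — each of A_4 (6T4), S_4 (6T7), (C_3 x C_3) : C_4 (6T10), PSL(2,5) (6T12) lacks at least one of them. Hence G = A_6 (6T15), of order 360.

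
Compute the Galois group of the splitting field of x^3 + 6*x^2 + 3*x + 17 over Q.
The polynomial is an irreducible cubic over Q and its discriminant is -16767, which is not a perfect square. For an irreducible cubic, a non-square discriminant gives Galois group S_3.

S_3 (also written S3)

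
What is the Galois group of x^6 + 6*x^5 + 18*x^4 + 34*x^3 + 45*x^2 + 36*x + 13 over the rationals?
PGL(2,5), S_5 acting on 6 points

The polynomial f is an irreducible sextic over Q, so G = Gal(f/Q) is one of the 16 transitive subgroups 6T1, ..., 6T16 of S_6. The discriminant of f is -16003008, which is not a perfect square, so G is not contained in A_6. The transitive groups of degree 6 not contained in A_6 are: C_6 (6T1, order 6), S_3 (6T2, order 6), D_6 (6T3, order 12), C_3 x S_3 (6T5, order 18), A_4 x C_2 (6T6, order 24), S_4 (6T8, order 24), S_3 x S_3 (6T9, order 36), S_4 x C_2 (6T11, order 48), (S_3 x S_3) : C_2 (6T13, order 72), PGL(2,5) (6T14, order 120), S_6 (6T16, order 720). By Dedekind's theorem, for a prime p not dividing disc(f) the degrees of the irreducible factors of f mod p form the cycle type of an element of G. Factoring f modulo the 21 such primes p <= 89 (skipping 2, 3, 7, which divide the discriminant), each new pattern first appears at: mod 5: f = (x^6 + x^5 + 3x^4 + 4x^3 + x + 3), pattern 6; mod 11: f = (x + 3)(x^5 + 3x^4 + 9x^3 + 7x^2 + 2x + 8), pattern 5+1; mod 13: f = (x)(x + 9)(x^4 + 10x^3 + 6x^2 + 6x + 4), pattern 4+1+1; mod 23: f = (x + 17)(x + 21)(x^2 + 17x + 10)(x^2 + 20x + 21), pattern 2+2+1+1; mod 43: f = (x^3 + 22x^2 + 39x + 16)(x^3 + 27x^2 + 30x + 25), pattern 3+3; mod 61: f = (x^2 + 16x + 13)(x^2 + 20x + 31)(x^2 + 31x + 2), pattern 2+2+2. No other pattern occurs in this range, so the set of observed cycle types is {6, 5+1, 4+1+1, 2+2+1+1, 3+3, 2+2+2}. The candidates containing elements of all these cycle types are PGL(2,5) (6T14) of order 120, S_6 (6T16) of order 720; the others are excluded. The observed types are precisely the cycle types that occur in PGL(2,5) (6T14) (apart from the identity). Each of the other remaining candidates has further cycle types, and by the Chebotarev density theorem the matching factorization patterns would occur for a proportion of primes equal to their share of the group: S_6 (6T16) additionally contains elements of type 4+2, 3+2+1, 3+1+1+1, 2+1+1+1+1 (265 of its 720 elements, about 37% of primes). None of the 21 primes tested shows any such pattern (for each of these groups the chance of that is below 10^-4), which rules them out. Hence G = PGL(2,5) (6T14), of order 120.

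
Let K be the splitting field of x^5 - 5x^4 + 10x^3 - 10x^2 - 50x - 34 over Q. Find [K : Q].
60

The degree of the splitting field over Q equals the order of the Galois group, so first determine the group. The polynomial f is an irreducible quintic over Q, so G = Gal(f/Q) is a transitive subgroup of S_5: one of C_5 (5T1, order 5), D_5 (5T2, order 10), F_20 (5T3, order 20), A_5 (5T4, order 60) or S_5 (5T5, order 120). The discriminant of f is 58564000000 = 242000^2, a perfect square, so G is contained in A_5. The transitive groups of degree 5 contained in A_5 are: C_5 (5T1, order 5), D_5 (5T2, order 10), A_5 (5T4, order 60). By Dedekind's theorem, for a prime p not dividing disc(f) the degrees of the irreducible factors of f mod p form the cycle type of an element of G. Factoring f modulo the 3 such primes p <= 13 (skipping 2, 5, 11, which divide the discriminant), each new pattern first appears at: mod 3: f = (x^5 + x^4 + x^3 + 2x^2 + x + 2), pattern 5; mod 13: f = (x + 4)(x + 6)(x^3 + 11x^2 + 6x + 4), pattern 3+1+1. No other pattern occurs in this range, so the set of observed cycle types is {5, 3+1+1}. Among the candidates above, the only group containing elements of all these cycle types is A_5 (5T4) — each of C_5 (5T1), D_5 (5T2) lacks at least one of them. Hence G = A_5 (5T4), of order 60. The Galois group A_5 (5T4) has order 60, so the splitting field has degree 60 over Q.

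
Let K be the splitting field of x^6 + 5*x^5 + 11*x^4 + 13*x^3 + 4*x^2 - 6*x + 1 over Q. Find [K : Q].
36

The degree of the splitting field over Q equals the order of the Galois group, so first determine the group. The polynomial f is an irreducible sextic over Q, so G = Gal(f/Q) is one of the 16 transitive subgroups 6T1, ..., 6T16 of S_6. The discriminant of f is 525625 = 725^2, a perfect square, so G is contained in A_6. The transitive groups of degree 6 contained in A_6 are: A_4 (6T4, order 12), S_4 (6T7, order 24), (C_3 x C_3) : C_4 (6T10, order 36), PSL(2,5) (6T12, order 60), A_6 (6T15, order 360). By Dedekind's theorem, for a prime p not dividing disc(f) the degrees of the irreducible factors of f mod p form the cycle type of an element of G. Factoring f modulo the 19 such primes p <= 73 (skipping 5, 29, which divide the discriminant), each new pattern first appears at: mod 2: f = (x^2 + x + 1)(x^4 + x + 1), pattern 4+2; mod 11: f = (x^3 + 6x^2 + 3x + 10)(x^3 + 10x^2 + 3x + 10), pattern 3+3; mod 19: f = (x + 8)(x + 9)(x^2 + 9x + 7)(x^2 + 17x + 2), pattern 2+2+1+1; mod 61: f = (x + 20)(x + 27)(x + 34)(x^3 + 46x^2 + 3x + 60), pattern 3+1+1+1. No other pattern occurs in this range, so the set of observed cycle types is {4+2, 3+3, 2+2+1+1, 3+1+1+1}. The candidates containing elements of all these cycle types are (C_3 x C_3) : C_4 (6T10) of order 36, A_6 (6T15) of order 360; the others are excluded. The observed types are precisely the cycle types that occur in (C_3 x C_3) : C_4 (6T10) (apart from the identity). Each of the other remaining candidates has further cycle types, and by the Chebotarev density theorem the matching factorization patterns would occur for a proportion of primes equal to their share of the group: A_6 (6T15) additionally contains elements of type 5+1 (144 of its 360 elements, about 40% of primes). None of the 19 primes tested shows any such pattern (for each of these groups the chance of that is below 10^-4), which rules them out. Hence G = (C_3 x C_3) : C_4 (6T10), of order 36. The Galois group (C_3 x C_3) : C_4 (6T10) has order 36, so the splitting field has degree 36 over Q.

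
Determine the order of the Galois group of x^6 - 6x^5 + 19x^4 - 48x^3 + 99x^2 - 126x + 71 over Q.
The degree of the splitting field over Q equals the order of the Galois group, so first determine the group. The polynomial f is an irreducible sextic over Q, so G = Gal(f/Q) is one of the 16 transitive subgroups 6T1, ..., 6T16 of S_6. The discriminant of f is -122931200, which is not a perfect square, so G is not contained in A_6. The transitive groups of degree 6 not contained in A_6 are: C_6 (6T1, order 6), S_3 (6T2, order 6), D_6 (6T3, order 12), C_3 x S_3 (6T5, order 18), A_4 x C_2 (6T6, order 24), S_4 (6T8, order 24), S_3 x S_3 (6T9, order 36), S_4 x C_2 (6T11, order 48), (S_3 x S_3) : C_2 (6T13, order 72), PGL(2,5) (6T14, order 120), S_6 (6T16, order 720). By Dedekind's theorem, for a prime p not dividing disc(f) the degrees of the irreducible factors of f mod p form the cycle type of an element of G. Factoring f modulo the 17 such primes p <= 71 (skipping 2, 5, 7, which divide the discriminant), each new pattern first appears at: mod 3: f = (x^3 + x^2 + x + 2)(x^3 + 2x^2 + x + 1), pattern 3+3; mod 13: f = (x^6 + 7x^5 + 6x^4 + 4x^3 + 8x^2 + 4x + 6), pattern 6; mod 19: f = (x^2 + 7x + 3)(x^4 + 6x^3 + 12x^2 + 2x + 11), pattern 4+2; mod 23: f = (x + 16)(x + 17)(x^4 + 7x^3 + 22x^2 + 13x + 11), pattern 4+1+1; mod 53: f = (x^2 + x + 43)(x^2 + 14x + 41)(x^2 + 32x + 24), pattern 2+2+2; mod 59: f = (x + 11)(x + 19)(x^2 + 36x + 21)(x^2 + 46x + 39), pattern 2+2+1+1; mod 71: f = (x)(x + 38)(x + 55)(x + 60)(x^2 + 54x + 62), pattern 2+1+1+1+1. No other pattern occurs in this range, so the set of observed cycle types is {3+3, 6, 4+2, 4+1+1, 2+2+2, 2+2+1+1, 2+1+1+1+1}. The candidates containing elements of all these cycle types are S_4 x C_2 (6T11) of order 48, S_6 (6T16) of order 720; the others are excluded. The observed types are precisely the cycle types that occur in S_4 x C_2 (6T11) (apart from the identity). Each of the other remaining candidates has further cycle types, and by the Chebotarev density theorem the matching factorization patterns would occur for a proportion of primes equal to their share of the group: S_6 (6T16) additionally contains elements of type 5+1, 3+2+1, 3+1+1+1 (304 of its 720 elements, about 42% of primes). None of the 17 primes tested shows any such pattern (for each of these groups the chance of that is below 10^-4), which rules them out. Hence G = S_4 x C_2 (6T11), of order 48. The Galois group S_4 x C_2 (6T11) has order 48, so the splitting field has degree 48 over Q.

48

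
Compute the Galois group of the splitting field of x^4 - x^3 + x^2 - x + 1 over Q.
4T1: C_4

The polynomial is an irreducible quartic over Q and its discriminant is 125, which is not a perfect square, so the Galois group is not contained in A_4. The resolvent cubic y^3 - y^2 - 3*y + 2 has exactly one rational root, so the Galois group is C_4 or D_4. The quartic becomes reducible over Q(sqrt(disc)), so the group is C_4.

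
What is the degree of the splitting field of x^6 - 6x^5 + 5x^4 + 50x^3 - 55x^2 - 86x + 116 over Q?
The degree of the splitting field over Q equals the order of the Galois group, so first determine the group. The polynomial f is an irreducible sextic over Q, so G = Gal(f/Q) is one of the 16 transitive subgroups 6T1, ..., 6T16 of S_6. The discriminant of f is 38875225000000 = 6235000^2, a perfect square, so G is contained in A_6. The transitive groups of degree 6 contained in A_6 are: A_4 (6T4, order 12), S_4 (6T7, order 24), (C_3 x C_3) : C_4 (6T10, order 36), PSL(2,5) (6T12, order 60), A_6 (6T15, order 360). By Dedekind's theorem, for a prime p not dividing disc(f) the degrees of the irreducible factors of f mod p form the cycle type of an element of G. Factoring f modulo the 19 such primes p <= 83 (skipping 2, 5, 29, 43, which divide the discriminant), each new pattern first appears at: mod 3: f = (x^2 + 2x + 2)(x^4 + x^3 + x^2 + x + 1), pattern 4+2; mod 11: f = (x^3 + x^2 + 2)(x^3 + 4x^2 + x + 3), pattern 3+3; mod 19: f = (x + 3)(x + 17)(x^2 + 4x + 2)(x^2 + 8x + 3), pattern 2+2+1+1; mod 61: f = (x + 18)(x + 36)(x + 39)(x^3 + 23x^2 + 53x + 20), pattern 3+1+1+1. No other pattern occurs in this range, so the set of observed cycle types is {4+2, 3+3, 2+2+1+1, 3+1+1+1}. The candidates containing elements of all these cycle types are (C_3 x C_3) : C_4 (6T10) of order 36, A_6 (6T15) of order 360; the others are excluded. The observed types are precisely the cycle types that occur in (C_3 x C_3) : C_4 (6T10) (apart from the identity). Each of the other remaining candidates has further cycle types, and by the Chebotarev density theorem the matching factorization patterns would occur for a proportion of primes equal to their share of the group: A_6 (6T15) additionally contains elements of type 5+1 (144 of its 360 elements, about 40% of primes). None of the 19 primes tested shows any such pattern (for each of these groups the chance of that is below 10^-4), which rules them out. Hence G = (C_3 x C_3) : C_4 (6T10), of order 36. The Galois group (C_3 x C_3) : C_4 (6T10) has order 36, so the splitting field has degree 36 over Q.

36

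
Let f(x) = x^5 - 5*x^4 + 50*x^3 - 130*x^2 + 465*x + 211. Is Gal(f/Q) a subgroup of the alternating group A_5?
The polynomial is irreducible of degree 5 over Q. Its discriminant is 673506304000000 = 25952000^2, a perfect square. A Galois group lies in the alternating group exactly when the discriminant is a square in Q, so the Galois group (A_5) is contained in A_5.

Yes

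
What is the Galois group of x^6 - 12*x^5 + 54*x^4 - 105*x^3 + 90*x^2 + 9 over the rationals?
The polynomial f is an irreducible sextic over Q, so G = Gal(f/Q) is one of the 16 transitive subgroups 6T1, ..., 6T16 of S_6. The discriminant of f is -63822230816067, which is not a perfect square, so G is not contained in A_6. The transitive groups of degree 6 not contained in A_6 are: C_6 (6T1, order 6), S_3 (6T2, order 6), D_6 (6T3, order 12), C_3 x S_3 (6T5, order 18), A_4 x C_2 (6T6, order 24), S_4 (6T8, order 24), S_3 x S_3 (6T9, order 36), S_4 x C_2 (6T11, order 48), (S_3 x S_3) : C_2 (6T13, order 72), PGL(2,5) (6T14, order 120), S_6 (6T16, order 720). By Dedekind's theorem, for a prime p not dividing disc(f) the degrees of the irreducible factors of f mod p form the cycle type of an element of G. Factoring f modulo the 37 such primes p <= 173 (skipping 3, 19, 37, which divide the discriminant), each new pattern first appears at: mod 2: f = (x^6 + x^3 + 1), pattern 6; mod 7: f = (x^3 + x^2 + x + 2)(x^3 + x^2 + 3x + 1), pattern 3+3; mod 17: f = (x^2 + 11x + 16)(x^2 + 13x + 15)(x^2 + 15x + 13), pattern 2+2+2; mod 73: f = (x + 13)(x + 26)(x + 43)(x + 62)(x + 65)(x + 71), pattern 1+1+1+1+1+1. No other pattern occurs in this range, so the set of observed cycle types is {6, 3+3, 2+2+2, 1+1+1+1+1+1}. The candidates containing elements of all these cycle types are C_6 (6T1) of order 6, D_6 (6T3) of order 12, C_3 x S_3 (6T5) of order 18, A_4 x C_2 (6T6) of order 24, S_3 x S_3 (6T9) of order 36, S_4 x C_2 (6T11) of order 48, (S_3 x S_3) : C_2 (6T13) of order 72, PGL(2,5) (6T14) of order 120, S_6 (6T16) of order 720; the others are excluded. The observed types are precisely the cycle types that occur in C_6 (6T1). Each of the other remaining candidates has further cycle types, and by the Chebotarev density theorem the matching factorization patterns would occur for a proportion of primes equal to their share of the group: D_6 (6T3) additionally contains elements of type 2+2+1+1 (3 of its 12 elements, about 25% of primes); C_3 x S_3 (6T5) additionally contains elements of type 3+1+1+1 (4 of its 18 elements, about 22% of primes); A_4 x C_2 (6T6) additionally contains elements of type 2+2+1+1, 2+1+1+1+1 (6 of its 24 elements, about 25% of primes); S_3 x S_3 (6T9) additionally contains elements of type 3+1+1+1, 2+2+1+1 (13 of its 36 elements, about 36% of primes); S_4 x C_2 (6T11) additionally contains elements of type 4+2, 4+1+1, 2+2+1+1, 2+1+1+1+1 (24 of its 48 elements, about 50% of primes); (S_3 x S_3) : C_2 (6T13) additionally contains elements of type 4+2, 3+2+1, 3+1+1+1, 2+2+1+1, 2+1+1+1+1 (49 of its 72 elements, about 68% of primes); PGL(2,5) (6T14) additionally contains elements of type 5+1, 4+1+1, 2+2+1+1 (69 of its 120 elements, about 58% of primes); S_6 (6T16) additionally contains elements of type 5+1, 4+2, 4+1+1, 3+2+1, 3+1+1+1, 2+2+1+1, 2+1+1+1+1 (544 of its 720 elements, about 76% of primes). None of the 37 primes tested shows any such pattern (for each of these groups the chance of that is below 10^-4), which rules them out. Hence G = C_6 (6T1), of order 6.

C_6 (order 6)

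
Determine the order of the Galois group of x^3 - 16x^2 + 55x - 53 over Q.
3

The degree of the splitting field over Q equals the order of the Galois group, so first determine the group. The polynomial is an irreducible cubic over Q and its discriminant is 4225 = 65^2, a perfect square. For an irreducible cubic, a square discriminant forces the Galois group to be A_3, the cyclic group of order 3. The Galois group C_3 (3T1) has order 3, so the splitting field has degree 3 over Q.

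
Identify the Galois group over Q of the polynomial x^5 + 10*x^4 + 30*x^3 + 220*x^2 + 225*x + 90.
D_5, the dihedral group of order 10

The polynomial f is an irreducible quintic over Q, so G = Gal(f/Q) is a transitive subgroup of S_5: one of C_5 (5T1, order 5), D_5 (5T2, order 10), F_20 (5T3, order 20), A_5 (5T4, order 60) or S_5 (5T5, order 120). The discriminant of f is 681836544000000 = 26112000^2, a perfect square, so G is contained in A_5. The transitive groups of degree 5 contained in A_5 are: C_5 (5T1, order 5), D_5 (5T2, order 10), A_5 (5T4, order 60). By Dedekind's theorem, for a prime p not dividing disc(f) the degrees of the irreducible factors of f mod p form the cycle type of an element of G. Factoring f modulo the 23 such primes p <= 103 (skipping 2, 3, 5, 17, which divide the discriminant), each new pattern first appears at: mod 7: f = (x^5 + 3x^4 + 2x^3 + 3x^2 + x + 6), pattern 5; mod 29: f = (x + 14)(x^2 + 9x + 21)(x^2 + 16x + 8), pattern 2+2+1. No other pattern occurs in this range, so the set of observed cycle types is {5, 2+2+1}. The candidates containing elements of all these cycle types are D_5 (5T2) of order 10, A_5 (5T4) of order 60; the others are excluded. The observed types are precisely the cycle types that occur in D_5 (5T2) (apart from the identity). Each of the other remaining candidates has further cycle types, and by the Chebotarev density theorem the matching factorization patterns would occur for a proportion of primes equal to their share of the group: A_5 (5T4) additionally contains elements of type 3+1+1 (20 of its 60 elements, about 33% of primes). None of the 23 primes tested shows any such pattern (for each of these groups the chance of that is below 10^-4), which rules them out. Hence G = D_5 (5T2), of order 10.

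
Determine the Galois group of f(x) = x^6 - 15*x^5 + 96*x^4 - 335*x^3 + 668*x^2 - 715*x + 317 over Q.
S_4 (order 24)

The polynomial f is an irreducible sextic over Q, so G = Gal(f/Q) is one of the 16 transitive subgroups 6T1, ..., 6T16 of S_6. The discriminant of f is 810448, which is not a perfect square, so G is not contained in A_6. The transitive groups of degree 6 not contained in A_6 are: C_6 (6T1, order 6), S_3 (6T2, order 6), D_6 (6T3, order 12), C_3 x S_3 (6T5, order 18), A_4 x C_2 (6T6, order 24), S_4 (6T8, order 24), S_3 x S_3 (6T9, order 36), S_4 x C_2 (6T11, order 48), (S_3 x S_3) : C_2 (6T13, order 72), PGL(2,5) (6T14, order 120), S_6 (6T16, order 720). By Dedekind's theorem, for a prime p not dividing disc(f) the degrees of the irreducible factors of f mod p form the cycle type of an element of G. Factoring f modulo the 22 such primes p <= 89 (skipping 2, 37, which divide the discriminant), each new pattern first appears at: mod 3: f = (x^3 + x^2 + 2)(x^3 + 2x^2 + x + 1), pattern 3+3; mod 5: f = (x^2 + 3)(x^2 + x + 2)(x^2 + 4x + 2), pattern 2+2+2; mod 17: f = (x + 13)(x + 16)(x^4 + 7x^3 + 8x^2 + 7), pattern 4+1+1; mod 67: f = (x + 2)(x + 60)(x^2 + 62x + 46)(x^2 + 62x + 56), pattern 2+2+1+1. No other pattern occurs in this range, so the set of observed cycle types is {3+3, 2+2+2, 4+1+1, 2+2+1+1}. The candidates containing elements of all these cycle types are S_4 (6T8) of order 24, S_4 x C_2 (6T11) of order 48, PGL(2,5) (6T14) of order 120, S_6 (6T16) of order 720; the others are excluded. The observed types are precisely the cycle types that occur in S_4 (6T8) (apart from the identity). Each of the other remaining candidates has further cycle types, and by the Chebotarev density theorem the matching factorization patterns would occur for a proportion of primes equal to their share of the group: S_4 x C_2 (6T11) additionally contains elements of type 6, 4+2, 2+1+1+1+1 (17 of its 48 elements, about 35% of primes); PGL(2,5) (6T14) additionally contains elements of type 6, 5+1 (44 of its 120 elements, about 37% of primes); S_6 (6T16) additionally contains elements of type 6, 5+1, 4+2, 3+2+1, 3+1+1+1, 2+1+1+1+1 (529 of its 720 elements, about 73% of primes). None of the 22 primes tested shows any such pattern (for each of these groups the chance of that is below 10^-4), which rules them out. Hence G = S_4 (6T8), of order 24.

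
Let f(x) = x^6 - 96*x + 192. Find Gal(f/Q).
(S_3 x S_3) : C_2

The polynomial f is an irreducible sextic over Q, so G = Gal(f/Q) is one of the 16 transitive subgroups 6T1, ..., 6T16 of S_6. The discriminant of f is -9727331052552192, which is not a perfect square, so G is not contained in A_6. The transitive groups of degree 6 not contained in A_6 are: C_6 (6T1, order 6), S_3 (6T2, order 6), D_6 (6T3, order 12), C_3 x S_3 (6T5, order 18), A_4 x C_2 (6T6, order 24), S_4 (6T8, order 24), S_3 x S_3 (6T9, order 36), S_4 x C_2 (6T11, order 48), (S_3 x S_3) : C_2 (6T13, order 72), PGL(2,5) (6T14, order 120), S_6 (6T16, order 720). By Dedekind's theorem, for a prime p not dividing disc(f) the degrees of the irreducible factors of f mod p form the cycle type of an element of G. Factoring f modulo the 27 such primes p <= 127 (skipping 2, 3, 17, 43, which divide the discriminant), each new pattern first appears at: mod 5: f = (x^6 + 4x + 2), pattern 6; mod 7: f = (x + 2)(x^2 + x + 3)(x^3 + 4x^2 + 4x + 4), pattern 3+2+1; mod 11: f = (x^2 + 7x + 8)(x^4 + 4x^3 + 8x^2 + 2), pattern 4+2; mod 13: f = (x + 3)(x + 6)(x^2 + 6x + 11)(x^2 + 11x + 12), pattern 2+2+1+1; mod 61: f = (x + 19)(x + 41)(x + 53)(x + 57)(x^2 + 13x + 17), pattern 2+1+1+1+1; mod 97: f = (x + 73)(x + 77)(x + 96)(x^3 + 45x^2 + 46x + 19), pattern 3+1+1+1; mod 113: f = (x^2 + 23x + 81)(x^2 + 98x + 62)(x^2 + 105x + 40), pattern 2+2+2; mod 127: f = (x^3 + 49x^2 + 72x + 41)(x^3 + 78x^2 + 43x + 110), pattern 3+3. No other pattern occurs in this range, so the set of observed cycle types is {6, 3+2+1, 4+2, 2+2+1+1, 2+1+1+1+1, 3+1+1+1, 2+2+2, 3+3}. The candidates containing elements of all these cycle types are (S_3 x S_3) : C_2 (6T13) of order 72, S_6 (6T16) of order 720; the others are excluded. The observed types are precisely the cycle types that occur in (S_3 x S_3) : C_2 (6T13) (apart from the identity). Each of the other remaining candidates has further cycle types, and by the Chebotarev density theorem the matching factorization patterns would occur for a proportion of primes equal to their share of the group: S_6 (6T16) additionally contains elements of type 5+1, 4+1+1 (234 of its 720 elements, about 32% of primes). None of the 27 primes tested shows any such pattern (for each of these groups the chance of that is below 10^-4), which rules them out. Hence G = (S_3 x S_3) : C_2 (6T13), of order 72.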